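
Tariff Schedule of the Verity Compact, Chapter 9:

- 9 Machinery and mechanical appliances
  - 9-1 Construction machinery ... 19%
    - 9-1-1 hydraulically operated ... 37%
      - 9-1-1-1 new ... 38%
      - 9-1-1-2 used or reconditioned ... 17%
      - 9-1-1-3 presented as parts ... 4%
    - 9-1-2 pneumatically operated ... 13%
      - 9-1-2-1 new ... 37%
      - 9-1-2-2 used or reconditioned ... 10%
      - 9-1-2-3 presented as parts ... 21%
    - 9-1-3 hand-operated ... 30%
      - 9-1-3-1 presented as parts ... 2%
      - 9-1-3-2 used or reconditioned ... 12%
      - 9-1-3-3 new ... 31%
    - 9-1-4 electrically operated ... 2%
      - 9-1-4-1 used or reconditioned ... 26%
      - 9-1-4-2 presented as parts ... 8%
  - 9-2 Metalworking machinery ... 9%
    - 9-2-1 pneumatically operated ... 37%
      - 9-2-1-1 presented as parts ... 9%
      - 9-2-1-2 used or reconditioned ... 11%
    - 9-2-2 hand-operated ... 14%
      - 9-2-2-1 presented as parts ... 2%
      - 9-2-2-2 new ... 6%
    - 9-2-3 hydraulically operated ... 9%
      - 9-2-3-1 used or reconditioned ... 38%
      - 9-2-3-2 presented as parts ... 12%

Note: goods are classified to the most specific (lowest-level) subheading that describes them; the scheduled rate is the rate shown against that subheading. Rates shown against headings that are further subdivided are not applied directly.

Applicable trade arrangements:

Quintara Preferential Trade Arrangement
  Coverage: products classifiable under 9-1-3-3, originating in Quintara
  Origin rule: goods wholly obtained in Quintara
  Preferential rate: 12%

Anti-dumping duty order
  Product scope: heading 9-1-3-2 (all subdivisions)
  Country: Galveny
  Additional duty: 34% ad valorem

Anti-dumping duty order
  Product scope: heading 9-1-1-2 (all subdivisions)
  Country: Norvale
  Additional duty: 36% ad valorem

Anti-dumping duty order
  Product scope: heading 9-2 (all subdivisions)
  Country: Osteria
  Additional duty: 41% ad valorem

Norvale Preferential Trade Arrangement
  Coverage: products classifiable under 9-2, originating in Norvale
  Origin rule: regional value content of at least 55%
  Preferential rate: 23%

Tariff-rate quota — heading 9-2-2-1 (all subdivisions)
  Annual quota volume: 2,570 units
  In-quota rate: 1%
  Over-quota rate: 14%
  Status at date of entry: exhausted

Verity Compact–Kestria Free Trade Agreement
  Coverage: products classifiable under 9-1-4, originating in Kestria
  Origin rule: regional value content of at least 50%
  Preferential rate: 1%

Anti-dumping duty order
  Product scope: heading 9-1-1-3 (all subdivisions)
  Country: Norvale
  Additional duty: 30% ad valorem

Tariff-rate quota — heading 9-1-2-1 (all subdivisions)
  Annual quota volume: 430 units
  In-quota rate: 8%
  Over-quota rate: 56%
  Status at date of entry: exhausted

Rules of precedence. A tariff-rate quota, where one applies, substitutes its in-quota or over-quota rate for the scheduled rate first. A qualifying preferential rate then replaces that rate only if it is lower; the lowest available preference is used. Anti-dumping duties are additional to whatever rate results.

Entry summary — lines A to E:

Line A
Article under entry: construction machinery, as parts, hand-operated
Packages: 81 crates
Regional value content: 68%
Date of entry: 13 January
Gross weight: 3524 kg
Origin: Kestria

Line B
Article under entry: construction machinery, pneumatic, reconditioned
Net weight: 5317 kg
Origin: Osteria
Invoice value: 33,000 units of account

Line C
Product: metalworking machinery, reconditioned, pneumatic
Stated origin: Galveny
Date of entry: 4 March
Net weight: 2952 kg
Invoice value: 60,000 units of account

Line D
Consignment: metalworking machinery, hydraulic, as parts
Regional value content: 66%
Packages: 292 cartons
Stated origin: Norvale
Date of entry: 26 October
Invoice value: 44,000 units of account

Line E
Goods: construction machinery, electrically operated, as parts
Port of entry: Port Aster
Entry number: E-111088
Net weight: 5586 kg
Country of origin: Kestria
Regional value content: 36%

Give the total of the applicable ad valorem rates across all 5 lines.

Line A: construction → 9-1; hand-operated → 9-1-3; as parts → 9-1-3-1. Scheduled 2%. Kestria agreement on 9-1-4: 9-1-3-1 not covered. → 2%.
Line B: construction → 9-1; pneumatic → 9-1-2; reconditioned → 9-1-2-2. Scheduled 10%. No special measure applies. → 10%.
Line C: metalworking → 9-2; pneumatic → 9-2-1; reconditioned → 9-2-1-2. Scheduled 11%. No special measure applies. → 11%.
Line D: metalworking → 9-2; hydraulic → 9-2-3; as parts → 9-2-3-2. Scheduled 12%. Norvale agreement on 9-2: RVC ≥ 55% → 23% available; preference 23% not lower than 12% → no reduction. → 12%.
Line E: construction → 9-1; electrically operated → 9-1-4; as parts → 9-1-4-2. Scheduled 8%. Kestria agreement on 9-1-4: RVC < 50%. → 8%.
Sum: 2% + 10% + 11% + 12% + 8% = 43%.

43%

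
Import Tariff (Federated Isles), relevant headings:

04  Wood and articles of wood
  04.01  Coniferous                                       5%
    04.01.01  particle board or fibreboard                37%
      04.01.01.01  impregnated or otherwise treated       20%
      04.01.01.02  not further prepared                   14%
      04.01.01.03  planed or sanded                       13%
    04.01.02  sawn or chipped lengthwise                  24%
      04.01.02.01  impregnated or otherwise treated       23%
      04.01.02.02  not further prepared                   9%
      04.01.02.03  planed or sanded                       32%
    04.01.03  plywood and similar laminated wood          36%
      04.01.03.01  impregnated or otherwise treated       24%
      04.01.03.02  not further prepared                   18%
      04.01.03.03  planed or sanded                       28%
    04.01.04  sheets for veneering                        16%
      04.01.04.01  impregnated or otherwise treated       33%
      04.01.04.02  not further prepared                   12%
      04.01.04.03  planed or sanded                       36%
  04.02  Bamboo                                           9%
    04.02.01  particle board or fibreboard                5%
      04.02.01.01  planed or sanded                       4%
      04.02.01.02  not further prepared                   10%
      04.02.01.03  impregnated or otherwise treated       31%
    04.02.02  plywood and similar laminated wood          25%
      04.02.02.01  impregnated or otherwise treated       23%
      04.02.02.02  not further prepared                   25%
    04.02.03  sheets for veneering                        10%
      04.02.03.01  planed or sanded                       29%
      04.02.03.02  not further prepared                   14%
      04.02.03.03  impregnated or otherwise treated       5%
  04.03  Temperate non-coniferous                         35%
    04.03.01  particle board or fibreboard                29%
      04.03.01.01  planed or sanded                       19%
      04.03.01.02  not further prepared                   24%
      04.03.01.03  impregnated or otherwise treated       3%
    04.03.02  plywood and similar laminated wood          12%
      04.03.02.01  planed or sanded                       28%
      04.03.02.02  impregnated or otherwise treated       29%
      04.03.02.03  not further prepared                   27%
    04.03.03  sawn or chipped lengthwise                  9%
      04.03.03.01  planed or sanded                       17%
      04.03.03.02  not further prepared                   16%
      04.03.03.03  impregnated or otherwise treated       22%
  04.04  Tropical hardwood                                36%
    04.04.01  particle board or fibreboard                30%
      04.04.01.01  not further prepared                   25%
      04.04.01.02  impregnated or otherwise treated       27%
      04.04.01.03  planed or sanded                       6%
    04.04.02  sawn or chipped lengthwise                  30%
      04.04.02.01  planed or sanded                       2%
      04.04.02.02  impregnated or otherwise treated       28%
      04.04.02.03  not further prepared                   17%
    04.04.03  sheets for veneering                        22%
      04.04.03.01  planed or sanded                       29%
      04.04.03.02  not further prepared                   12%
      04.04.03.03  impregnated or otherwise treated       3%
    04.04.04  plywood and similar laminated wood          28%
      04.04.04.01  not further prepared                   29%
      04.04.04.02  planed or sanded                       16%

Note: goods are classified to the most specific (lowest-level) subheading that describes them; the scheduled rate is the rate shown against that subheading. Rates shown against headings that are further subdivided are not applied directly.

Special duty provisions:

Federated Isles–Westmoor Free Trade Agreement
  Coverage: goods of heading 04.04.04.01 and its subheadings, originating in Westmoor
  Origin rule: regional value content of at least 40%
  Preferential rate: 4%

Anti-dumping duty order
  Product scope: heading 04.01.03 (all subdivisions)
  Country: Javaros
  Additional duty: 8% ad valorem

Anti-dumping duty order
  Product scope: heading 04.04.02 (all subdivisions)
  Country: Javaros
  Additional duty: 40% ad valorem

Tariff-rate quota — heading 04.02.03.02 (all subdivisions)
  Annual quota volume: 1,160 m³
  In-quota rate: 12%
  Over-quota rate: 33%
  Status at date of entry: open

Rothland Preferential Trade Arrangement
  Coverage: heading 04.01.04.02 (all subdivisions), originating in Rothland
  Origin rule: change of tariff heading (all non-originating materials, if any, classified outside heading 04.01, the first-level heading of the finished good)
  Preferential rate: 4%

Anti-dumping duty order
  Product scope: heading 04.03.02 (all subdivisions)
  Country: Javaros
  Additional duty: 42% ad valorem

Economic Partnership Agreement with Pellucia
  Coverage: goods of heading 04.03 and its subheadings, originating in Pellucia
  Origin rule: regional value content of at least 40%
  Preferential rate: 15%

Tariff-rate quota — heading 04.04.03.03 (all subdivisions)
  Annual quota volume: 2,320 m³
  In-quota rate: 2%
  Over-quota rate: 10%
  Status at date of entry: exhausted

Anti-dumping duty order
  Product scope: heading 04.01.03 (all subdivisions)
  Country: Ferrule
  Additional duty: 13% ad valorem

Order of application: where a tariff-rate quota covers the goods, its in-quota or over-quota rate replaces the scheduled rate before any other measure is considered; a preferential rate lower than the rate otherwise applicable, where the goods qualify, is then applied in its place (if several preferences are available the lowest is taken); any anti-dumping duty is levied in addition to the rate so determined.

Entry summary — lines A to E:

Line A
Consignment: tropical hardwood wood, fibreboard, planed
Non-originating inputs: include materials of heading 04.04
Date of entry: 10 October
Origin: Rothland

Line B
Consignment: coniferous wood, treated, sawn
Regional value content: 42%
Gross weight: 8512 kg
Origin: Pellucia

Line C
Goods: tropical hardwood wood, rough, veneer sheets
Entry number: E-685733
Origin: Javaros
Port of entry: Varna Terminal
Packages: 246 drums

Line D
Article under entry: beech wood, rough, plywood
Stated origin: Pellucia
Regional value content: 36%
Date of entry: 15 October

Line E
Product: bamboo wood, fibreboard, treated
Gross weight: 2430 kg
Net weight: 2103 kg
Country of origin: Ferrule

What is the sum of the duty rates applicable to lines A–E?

Line A: tropical hardwood → 04.04; fibreboard → 04.04.01; planed → 04.04.01.03. Scheduled 6%. Rothland agreement on 04.01.04.02: 04.04.01.03 not covered. → 6%.
Line B: coniferous → 04.01; sawn → 04.01.02; treated → 04.01.02.01. Scheduled 23%. Pellucia agreement on 04.03: 04.01.02.01 not covered. → 23%.
Line C: tropical hardwood → 04.04; veneer sheets → 04.04.03; rough → 04.04.03.02. Scheduled 12%. No special measure applies. → 12%.
Line D: beech → 04.03; plywood → 04.03.02; rough → 04.03.02.03. Scheduled 27%. Pellucia agreement on 04.03: RVC < 40%. → 27%.
Line E: bamboo → 04.02; fibreboard → 04.02.01; treated → 04.02.01.03. Scheduled 31%. No special measure applies. → 31%.
Sum: 6% + 23% + 12% + 27% + 31% = 99%.

99%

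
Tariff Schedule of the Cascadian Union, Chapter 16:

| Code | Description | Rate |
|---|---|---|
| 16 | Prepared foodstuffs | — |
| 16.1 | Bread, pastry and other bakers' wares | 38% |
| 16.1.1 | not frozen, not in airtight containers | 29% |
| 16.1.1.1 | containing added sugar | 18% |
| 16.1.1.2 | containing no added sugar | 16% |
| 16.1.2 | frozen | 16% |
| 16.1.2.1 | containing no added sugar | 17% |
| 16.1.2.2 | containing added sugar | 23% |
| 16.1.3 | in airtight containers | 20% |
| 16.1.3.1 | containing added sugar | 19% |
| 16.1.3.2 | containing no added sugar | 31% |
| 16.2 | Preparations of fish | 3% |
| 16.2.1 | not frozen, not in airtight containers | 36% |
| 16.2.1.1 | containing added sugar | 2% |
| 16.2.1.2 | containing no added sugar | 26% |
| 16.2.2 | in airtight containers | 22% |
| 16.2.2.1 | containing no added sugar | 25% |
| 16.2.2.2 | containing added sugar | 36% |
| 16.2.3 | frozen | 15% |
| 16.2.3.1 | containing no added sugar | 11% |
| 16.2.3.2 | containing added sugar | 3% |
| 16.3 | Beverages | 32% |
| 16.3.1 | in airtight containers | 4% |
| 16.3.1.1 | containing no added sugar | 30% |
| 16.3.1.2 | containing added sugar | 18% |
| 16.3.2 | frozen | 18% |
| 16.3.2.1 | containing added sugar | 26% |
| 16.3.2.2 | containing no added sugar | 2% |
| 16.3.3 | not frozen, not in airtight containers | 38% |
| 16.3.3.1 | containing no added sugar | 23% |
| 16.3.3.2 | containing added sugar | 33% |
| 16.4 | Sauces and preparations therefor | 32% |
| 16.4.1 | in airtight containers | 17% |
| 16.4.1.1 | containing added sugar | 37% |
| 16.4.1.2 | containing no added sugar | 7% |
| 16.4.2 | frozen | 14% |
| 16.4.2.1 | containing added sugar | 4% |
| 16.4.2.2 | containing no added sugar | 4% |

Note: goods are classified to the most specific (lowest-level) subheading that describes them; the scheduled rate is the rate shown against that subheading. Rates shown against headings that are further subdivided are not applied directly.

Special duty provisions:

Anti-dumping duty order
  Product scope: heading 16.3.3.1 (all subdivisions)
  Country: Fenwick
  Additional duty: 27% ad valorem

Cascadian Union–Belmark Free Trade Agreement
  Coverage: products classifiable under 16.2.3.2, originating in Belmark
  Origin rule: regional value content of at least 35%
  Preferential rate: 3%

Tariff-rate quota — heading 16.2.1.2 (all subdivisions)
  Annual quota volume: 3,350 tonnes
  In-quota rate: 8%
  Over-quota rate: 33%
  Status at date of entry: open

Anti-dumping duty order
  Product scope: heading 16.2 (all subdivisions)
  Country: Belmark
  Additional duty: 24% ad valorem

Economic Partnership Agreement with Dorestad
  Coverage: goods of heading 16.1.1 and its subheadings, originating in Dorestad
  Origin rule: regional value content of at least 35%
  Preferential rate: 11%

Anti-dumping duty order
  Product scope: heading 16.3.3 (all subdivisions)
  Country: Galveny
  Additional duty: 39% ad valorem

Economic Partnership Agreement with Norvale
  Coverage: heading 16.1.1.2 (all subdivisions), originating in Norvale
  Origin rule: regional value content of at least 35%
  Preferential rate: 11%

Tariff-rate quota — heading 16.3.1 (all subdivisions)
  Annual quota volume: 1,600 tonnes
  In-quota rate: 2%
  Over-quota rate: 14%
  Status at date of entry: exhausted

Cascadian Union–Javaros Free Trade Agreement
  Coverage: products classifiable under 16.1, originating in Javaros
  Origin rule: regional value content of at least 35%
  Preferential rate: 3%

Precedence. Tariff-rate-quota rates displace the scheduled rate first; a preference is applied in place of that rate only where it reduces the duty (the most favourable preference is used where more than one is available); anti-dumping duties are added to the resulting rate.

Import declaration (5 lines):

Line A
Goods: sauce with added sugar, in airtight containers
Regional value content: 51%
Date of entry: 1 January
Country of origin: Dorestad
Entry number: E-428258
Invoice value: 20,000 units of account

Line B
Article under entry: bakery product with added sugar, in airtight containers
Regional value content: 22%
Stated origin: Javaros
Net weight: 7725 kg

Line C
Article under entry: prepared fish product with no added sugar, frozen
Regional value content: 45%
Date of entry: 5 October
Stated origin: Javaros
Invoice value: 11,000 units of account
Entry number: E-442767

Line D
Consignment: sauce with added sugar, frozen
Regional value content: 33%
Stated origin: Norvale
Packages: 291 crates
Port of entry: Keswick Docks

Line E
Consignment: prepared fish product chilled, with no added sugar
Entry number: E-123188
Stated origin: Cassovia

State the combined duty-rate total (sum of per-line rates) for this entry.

79%

Line A: sauce → 16.4; in airtight containers → 16.4.1; with added sugar → 16.4.1.1. Scheduled 37%. Dorestad agreement on 16.1.1: 16.4.1.1 not covered. → 37%.
Line B: bakery product → 16.1; in airtight containers → 16.1.3; with added sugar → 16.1.3.1. Scheduled 19%. Javaros agreement on 16.1: RVC < 35%. → 19%.
Line C: prepared fish product → 16.2; frozen → 16.2.3; with no added sugar → 16.2.3.1. Scheduled 11%. Javaros agreement on 16.1: 16.2.3.1 not covered. → 11%.
Line D: sauce → 16.4; frozen → 16.4.2; with added sugar → 16.4.2.1. Scheduled 4%. Norvale agreement on 16.1.1.2: 16.4.2.1 not covered. → 4%.
Line E: prepared fish product → 16.2; chilled → 16.2.1; with no added sugar → 16.2.1.2. Scheduled 26%. quota on 16.2.1.2 open → in-quota 8%. → 8%.
Sum: 37% + 19% + 11% + 4% + 8% = 79%.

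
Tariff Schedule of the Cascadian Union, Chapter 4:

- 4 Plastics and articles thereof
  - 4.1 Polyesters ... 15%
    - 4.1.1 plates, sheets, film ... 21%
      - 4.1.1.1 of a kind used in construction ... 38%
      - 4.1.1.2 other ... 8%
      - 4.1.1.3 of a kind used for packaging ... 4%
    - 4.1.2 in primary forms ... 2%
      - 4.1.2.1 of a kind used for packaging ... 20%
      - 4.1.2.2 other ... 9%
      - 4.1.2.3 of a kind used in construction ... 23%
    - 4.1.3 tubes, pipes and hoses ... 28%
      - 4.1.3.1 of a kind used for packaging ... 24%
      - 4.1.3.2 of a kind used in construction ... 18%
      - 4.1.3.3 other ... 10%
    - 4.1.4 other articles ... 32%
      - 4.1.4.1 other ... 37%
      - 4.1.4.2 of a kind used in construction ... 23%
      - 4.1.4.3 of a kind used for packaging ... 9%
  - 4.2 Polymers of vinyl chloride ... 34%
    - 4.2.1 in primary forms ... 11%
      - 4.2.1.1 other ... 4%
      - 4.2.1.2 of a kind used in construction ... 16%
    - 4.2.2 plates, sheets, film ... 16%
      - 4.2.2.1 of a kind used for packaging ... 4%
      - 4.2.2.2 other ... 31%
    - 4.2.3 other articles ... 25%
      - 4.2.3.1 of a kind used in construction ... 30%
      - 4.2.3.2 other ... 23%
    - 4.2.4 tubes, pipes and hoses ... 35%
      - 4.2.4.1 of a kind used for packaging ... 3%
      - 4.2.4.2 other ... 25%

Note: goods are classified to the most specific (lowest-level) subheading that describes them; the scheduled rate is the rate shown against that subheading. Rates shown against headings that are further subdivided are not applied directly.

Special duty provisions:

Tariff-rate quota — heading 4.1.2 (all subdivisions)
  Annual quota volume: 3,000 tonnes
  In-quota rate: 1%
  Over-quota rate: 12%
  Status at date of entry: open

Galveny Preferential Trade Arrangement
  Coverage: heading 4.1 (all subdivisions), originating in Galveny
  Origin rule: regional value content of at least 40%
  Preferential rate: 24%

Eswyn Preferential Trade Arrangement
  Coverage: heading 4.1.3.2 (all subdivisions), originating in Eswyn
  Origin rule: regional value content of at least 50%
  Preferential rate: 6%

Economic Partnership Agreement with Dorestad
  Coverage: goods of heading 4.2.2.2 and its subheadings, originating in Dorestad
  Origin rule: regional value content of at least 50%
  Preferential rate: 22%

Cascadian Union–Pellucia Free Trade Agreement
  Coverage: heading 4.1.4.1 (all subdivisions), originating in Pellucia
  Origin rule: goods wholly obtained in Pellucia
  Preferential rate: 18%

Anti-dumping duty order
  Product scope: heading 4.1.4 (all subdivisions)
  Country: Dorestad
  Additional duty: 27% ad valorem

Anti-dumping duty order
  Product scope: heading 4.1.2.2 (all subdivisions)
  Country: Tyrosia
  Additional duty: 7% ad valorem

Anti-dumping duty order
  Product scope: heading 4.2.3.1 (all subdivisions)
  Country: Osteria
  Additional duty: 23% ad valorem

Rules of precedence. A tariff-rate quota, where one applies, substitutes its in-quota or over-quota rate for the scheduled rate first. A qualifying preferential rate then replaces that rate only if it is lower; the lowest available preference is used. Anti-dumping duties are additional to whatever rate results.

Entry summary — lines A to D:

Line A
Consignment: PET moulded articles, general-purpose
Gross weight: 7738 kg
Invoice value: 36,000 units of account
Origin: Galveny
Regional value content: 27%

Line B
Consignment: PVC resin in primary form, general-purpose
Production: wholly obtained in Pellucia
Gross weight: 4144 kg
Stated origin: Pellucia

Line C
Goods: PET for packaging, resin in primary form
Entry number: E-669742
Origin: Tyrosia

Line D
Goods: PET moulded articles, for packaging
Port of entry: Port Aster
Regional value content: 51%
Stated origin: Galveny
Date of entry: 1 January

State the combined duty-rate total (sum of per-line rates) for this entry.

51%

Line A: PET → 4.1; moulded articles → 4.1.4; general-purpose → 4.1.4.1. Scheduled 37%. Galveny agreement on 4.1: RVC < 40%. → 37%.
Line B: PVC → 4.2; resin in primary form → 4.2.1; general-purpose → 4.2.1.1. Scheduled 4%. Pellucia agreement on 4.1.4.1: 4.2.1.1 not covered. → 4%.
Line C: PET → 4.1; resin in primary form → 4.1.2; for packaging → 4.1.2.1. Scheduled 20%. quota on 4.1.2 open → in-quota 1%. → 1%.
Line D: PET → 4.1; moulded articles → 4.1.4; for packaging → 4.1.4.3. Scheduled 9%. Galveny agreement on 4.1: RVC ≥ 40% → 24% available; preference 24% not lower than 9% → no reduction. → 9%.
Sum: 37% + 4% + 1% + 9% = 51%.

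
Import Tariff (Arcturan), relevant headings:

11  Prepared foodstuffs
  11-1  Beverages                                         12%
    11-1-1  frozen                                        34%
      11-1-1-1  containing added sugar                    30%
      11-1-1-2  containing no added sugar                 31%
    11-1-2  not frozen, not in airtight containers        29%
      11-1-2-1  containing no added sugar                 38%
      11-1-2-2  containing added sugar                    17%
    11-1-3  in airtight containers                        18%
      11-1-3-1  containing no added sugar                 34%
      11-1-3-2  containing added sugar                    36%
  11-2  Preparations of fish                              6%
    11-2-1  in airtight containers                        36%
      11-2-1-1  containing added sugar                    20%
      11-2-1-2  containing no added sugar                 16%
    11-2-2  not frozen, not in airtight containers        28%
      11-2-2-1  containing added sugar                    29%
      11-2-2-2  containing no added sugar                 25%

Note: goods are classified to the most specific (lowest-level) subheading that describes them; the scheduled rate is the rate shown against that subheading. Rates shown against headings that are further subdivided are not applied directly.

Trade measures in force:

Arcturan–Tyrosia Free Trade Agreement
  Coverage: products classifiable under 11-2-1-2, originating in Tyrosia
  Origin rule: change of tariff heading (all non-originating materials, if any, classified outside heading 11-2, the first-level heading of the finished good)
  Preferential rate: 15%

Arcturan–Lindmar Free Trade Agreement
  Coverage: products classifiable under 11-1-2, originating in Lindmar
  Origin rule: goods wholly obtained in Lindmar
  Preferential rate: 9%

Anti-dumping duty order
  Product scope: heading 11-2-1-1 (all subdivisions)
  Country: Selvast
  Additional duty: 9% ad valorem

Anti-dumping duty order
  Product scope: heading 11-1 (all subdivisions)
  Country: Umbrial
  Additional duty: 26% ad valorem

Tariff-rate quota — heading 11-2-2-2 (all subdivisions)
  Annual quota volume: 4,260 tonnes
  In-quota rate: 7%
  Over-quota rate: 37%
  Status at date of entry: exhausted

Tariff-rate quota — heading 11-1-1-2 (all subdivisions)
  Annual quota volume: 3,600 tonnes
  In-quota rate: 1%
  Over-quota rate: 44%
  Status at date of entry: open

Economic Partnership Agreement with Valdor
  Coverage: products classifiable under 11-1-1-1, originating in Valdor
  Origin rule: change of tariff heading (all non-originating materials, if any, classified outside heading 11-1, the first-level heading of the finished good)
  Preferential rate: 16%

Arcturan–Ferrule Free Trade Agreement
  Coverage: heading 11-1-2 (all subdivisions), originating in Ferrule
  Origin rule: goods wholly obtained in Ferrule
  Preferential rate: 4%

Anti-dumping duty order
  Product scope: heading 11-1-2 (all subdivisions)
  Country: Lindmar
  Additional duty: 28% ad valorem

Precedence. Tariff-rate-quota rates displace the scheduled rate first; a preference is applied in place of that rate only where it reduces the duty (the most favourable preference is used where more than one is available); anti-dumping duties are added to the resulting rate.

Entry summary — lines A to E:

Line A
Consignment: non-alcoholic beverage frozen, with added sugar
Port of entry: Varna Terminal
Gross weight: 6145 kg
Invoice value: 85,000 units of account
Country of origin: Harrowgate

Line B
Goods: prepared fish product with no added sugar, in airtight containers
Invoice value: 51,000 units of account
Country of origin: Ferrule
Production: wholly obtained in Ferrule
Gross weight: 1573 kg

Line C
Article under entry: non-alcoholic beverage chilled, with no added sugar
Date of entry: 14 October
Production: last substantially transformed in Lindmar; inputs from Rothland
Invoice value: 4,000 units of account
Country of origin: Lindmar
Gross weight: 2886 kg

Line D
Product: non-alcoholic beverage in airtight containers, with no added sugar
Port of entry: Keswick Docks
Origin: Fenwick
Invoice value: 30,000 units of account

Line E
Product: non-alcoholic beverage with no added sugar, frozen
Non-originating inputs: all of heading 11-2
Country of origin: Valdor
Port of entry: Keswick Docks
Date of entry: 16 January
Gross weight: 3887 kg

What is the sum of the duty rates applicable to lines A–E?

Line A: non-alcoholic beverage → 11-1; frozen → 11-1-1; with added sugar → 11-1-1-1. Scheduled 30%. No special measure applies. → 30%.
Line B: prepared fish product → 11-2; in airtight containers → 11-2-1; with no added sugar → 11-2-1-2. Scheduled 16%. Ferrule agreement on 11-1-2: 11-2-1-2 not covered. → 16%.
Line C: non-alcoholic beverage → 11-1; chilled → 11-1-2; with no added sugar → 11-1-2-1. Scheduled 38%. Lindmar agreement on 11-1-2: not wholly obtained; anti-dumping (Lindmar, 11-1-2): +28%; total 38% + 28% = 66%. → 66%.
Line D: non-alcoholic beverage → 11-1; in airtight containers → 11-1-3; with no added sugar → 11-1-3-1. Scheduled 34%. No special measure applies. → 34%.
Line E: non-alcoholic beverage → 11-1; frozen → 11-1-1; with no added sugar → 11-1-1-2. Scheduled 31%. quota on 11-1-1-2 open → in-quota 1%; Valdor agreement on 11-1-1-1: 11-1-1-2 not covered. → 1%.
Sum: 30% + 16% + 66% + 34% + 1% = 147%.

147%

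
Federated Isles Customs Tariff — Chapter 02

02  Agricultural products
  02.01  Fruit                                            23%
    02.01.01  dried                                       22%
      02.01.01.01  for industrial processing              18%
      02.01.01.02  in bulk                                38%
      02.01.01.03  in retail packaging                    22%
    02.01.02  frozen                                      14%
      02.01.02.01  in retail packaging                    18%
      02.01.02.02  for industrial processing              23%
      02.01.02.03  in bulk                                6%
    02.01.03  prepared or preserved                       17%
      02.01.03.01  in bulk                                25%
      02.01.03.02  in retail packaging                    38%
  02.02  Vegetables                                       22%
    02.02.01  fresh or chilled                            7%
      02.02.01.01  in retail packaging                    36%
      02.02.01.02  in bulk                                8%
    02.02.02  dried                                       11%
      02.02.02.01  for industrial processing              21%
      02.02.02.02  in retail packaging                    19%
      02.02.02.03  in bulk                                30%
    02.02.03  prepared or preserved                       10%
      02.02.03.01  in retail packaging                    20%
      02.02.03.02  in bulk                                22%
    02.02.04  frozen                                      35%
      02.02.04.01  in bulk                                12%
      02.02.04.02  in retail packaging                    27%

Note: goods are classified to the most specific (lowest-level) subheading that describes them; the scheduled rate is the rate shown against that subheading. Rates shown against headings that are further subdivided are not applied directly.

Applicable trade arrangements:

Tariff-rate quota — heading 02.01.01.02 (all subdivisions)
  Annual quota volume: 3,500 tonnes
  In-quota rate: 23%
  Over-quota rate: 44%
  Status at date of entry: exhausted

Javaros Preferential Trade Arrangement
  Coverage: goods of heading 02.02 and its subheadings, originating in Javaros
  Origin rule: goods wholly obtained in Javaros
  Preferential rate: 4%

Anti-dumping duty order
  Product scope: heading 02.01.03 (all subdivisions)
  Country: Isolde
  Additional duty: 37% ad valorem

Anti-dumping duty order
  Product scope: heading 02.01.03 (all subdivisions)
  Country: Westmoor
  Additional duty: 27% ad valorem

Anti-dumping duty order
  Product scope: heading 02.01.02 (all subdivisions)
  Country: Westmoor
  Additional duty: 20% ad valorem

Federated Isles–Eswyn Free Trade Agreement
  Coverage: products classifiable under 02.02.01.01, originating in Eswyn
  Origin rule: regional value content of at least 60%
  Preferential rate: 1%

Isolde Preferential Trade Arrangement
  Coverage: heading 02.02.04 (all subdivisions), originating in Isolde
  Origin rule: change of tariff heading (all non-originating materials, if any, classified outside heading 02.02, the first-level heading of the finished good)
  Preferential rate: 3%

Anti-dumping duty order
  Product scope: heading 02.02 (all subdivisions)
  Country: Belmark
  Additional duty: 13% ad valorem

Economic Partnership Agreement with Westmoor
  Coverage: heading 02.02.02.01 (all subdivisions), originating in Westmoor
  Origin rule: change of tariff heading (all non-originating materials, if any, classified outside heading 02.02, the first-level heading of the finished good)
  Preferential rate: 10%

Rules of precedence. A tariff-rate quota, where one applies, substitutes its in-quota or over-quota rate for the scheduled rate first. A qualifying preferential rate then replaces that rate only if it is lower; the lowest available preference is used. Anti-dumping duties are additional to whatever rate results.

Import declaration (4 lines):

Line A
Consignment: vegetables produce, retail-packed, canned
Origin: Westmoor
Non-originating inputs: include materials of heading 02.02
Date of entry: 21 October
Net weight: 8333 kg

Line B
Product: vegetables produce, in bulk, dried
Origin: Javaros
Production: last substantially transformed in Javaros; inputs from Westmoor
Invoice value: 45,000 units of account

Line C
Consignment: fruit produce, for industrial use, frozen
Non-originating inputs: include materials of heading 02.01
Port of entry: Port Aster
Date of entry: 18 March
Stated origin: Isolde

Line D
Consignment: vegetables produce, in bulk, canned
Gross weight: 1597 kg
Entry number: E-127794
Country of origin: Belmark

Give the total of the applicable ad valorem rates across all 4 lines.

Line A: vegetables → 02.02; canned → 02.02.03; retail-packed → 02.02.03.01. Scheduled 20%. Westmoor agreement on 02.02.02.01: 02.02.03.01 not covered. → 20%.
Line B: vegetables → 02.02; dried → 02.02.02; in bulk → 02.02.02.03. Scheduled 30%. Javaros agreement on 02.02: not wholly obtained. → 30%.
Line C: fruit → 02.01; frozen → 02.01.02; for industrial use → 02.01.02.02. Scheduled 23%. Isolde agreement on 02.02.04: 02.01.02.02 not covered. → 23%.
Line D: vegetables → 02.02; canned → 02.02.03; in bulk → 02.02.03.02. Scheduled 22%. anti-dumping (Belmark, 02.02): +13%; total 22% + 13% = 35%. → 35%.
Sum: 20% + 30% + 23% + 35% = 108%.

108%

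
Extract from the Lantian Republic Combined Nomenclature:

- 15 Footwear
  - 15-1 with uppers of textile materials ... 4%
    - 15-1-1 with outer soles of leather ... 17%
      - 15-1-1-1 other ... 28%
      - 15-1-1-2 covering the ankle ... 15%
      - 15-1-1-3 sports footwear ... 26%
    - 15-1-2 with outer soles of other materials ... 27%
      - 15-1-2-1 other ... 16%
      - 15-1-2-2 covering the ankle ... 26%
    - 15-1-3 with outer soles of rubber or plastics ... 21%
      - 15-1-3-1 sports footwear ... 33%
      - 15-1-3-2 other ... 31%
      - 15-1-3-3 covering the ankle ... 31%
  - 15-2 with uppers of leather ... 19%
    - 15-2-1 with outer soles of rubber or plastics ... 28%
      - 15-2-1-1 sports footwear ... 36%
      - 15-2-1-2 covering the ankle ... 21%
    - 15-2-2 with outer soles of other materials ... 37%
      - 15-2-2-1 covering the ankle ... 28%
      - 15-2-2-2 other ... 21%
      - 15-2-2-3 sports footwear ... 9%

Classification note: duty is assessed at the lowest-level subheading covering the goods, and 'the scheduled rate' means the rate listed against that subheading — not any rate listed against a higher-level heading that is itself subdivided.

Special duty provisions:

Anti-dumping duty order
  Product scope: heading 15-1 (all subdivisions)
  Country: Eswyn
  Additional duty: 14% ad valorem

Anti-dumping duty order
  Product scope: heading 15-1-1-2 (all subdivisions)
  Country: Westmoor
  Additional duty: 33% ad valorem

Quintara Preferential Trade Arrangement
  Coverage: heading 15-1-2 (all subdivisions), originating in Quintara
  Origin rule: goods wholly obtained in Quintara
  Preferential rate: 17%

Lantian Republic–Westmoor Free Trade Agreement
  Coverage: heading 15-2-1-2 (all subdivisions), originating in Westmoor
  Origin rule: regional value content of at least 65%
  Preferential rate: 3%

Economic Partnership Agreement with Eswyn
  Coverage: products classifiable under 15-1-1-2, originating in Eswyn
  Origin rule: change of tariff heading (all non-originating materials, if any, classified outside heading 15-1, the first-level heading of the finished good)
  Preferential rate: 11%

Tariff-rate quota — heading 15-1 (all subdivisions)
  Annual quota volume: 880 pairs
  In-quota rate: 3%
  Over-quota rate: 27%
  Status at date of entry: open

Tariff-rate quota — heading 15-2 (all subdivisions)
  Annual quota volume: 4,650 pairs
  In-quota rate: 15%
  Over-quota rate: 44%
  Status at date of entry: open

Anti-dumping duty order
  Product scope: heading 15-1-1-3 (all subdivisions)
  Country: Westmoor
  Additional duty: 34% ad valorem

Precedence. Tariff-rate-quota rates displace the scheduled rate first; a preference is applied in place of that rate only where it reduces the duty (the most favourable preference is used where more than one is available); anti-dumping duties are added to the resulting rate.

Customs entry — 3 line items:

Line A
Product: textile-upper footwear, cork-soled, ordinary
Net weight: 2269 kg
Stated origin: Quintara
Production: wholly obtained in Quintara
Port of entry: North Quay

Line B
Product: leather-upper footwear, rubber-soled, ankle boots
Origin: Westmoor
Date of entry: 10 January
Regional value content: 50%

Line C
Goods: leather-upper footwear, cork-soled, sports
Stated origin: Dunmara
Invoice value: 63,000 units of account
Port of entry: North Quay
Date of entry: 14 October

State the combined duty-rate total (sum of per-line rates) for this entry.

33%

Line A: textile-upper → 15-1; cork-soled → 15-1-2; ordinary → 15-1-2-1. Scheduled 16%. quota on 15-1 open → in-quota 3%; Quintara agreement on 15-1-2: wholly obtained → 17% available; preference 17% not lower than 3% → no reduction. → 3%.
Line B: leather-upper → 15-2; rubber-soled → 15-2-1; ankle boots → 15-2-1-2. Scheduled 21%. quota on 15-2 open → in-quota 15%; Westmoor agreement on 15-2-1-2: RVC < 65%. → 15%.
Line C: leather-upper → 15-2; cork-soled → 15-2-2; sports → 15-2-2-3. Scheduled 9%. quota on 15-2 open → in-quota 15%. → 15%.
Sum: 3% + 15% + 15% = 33%.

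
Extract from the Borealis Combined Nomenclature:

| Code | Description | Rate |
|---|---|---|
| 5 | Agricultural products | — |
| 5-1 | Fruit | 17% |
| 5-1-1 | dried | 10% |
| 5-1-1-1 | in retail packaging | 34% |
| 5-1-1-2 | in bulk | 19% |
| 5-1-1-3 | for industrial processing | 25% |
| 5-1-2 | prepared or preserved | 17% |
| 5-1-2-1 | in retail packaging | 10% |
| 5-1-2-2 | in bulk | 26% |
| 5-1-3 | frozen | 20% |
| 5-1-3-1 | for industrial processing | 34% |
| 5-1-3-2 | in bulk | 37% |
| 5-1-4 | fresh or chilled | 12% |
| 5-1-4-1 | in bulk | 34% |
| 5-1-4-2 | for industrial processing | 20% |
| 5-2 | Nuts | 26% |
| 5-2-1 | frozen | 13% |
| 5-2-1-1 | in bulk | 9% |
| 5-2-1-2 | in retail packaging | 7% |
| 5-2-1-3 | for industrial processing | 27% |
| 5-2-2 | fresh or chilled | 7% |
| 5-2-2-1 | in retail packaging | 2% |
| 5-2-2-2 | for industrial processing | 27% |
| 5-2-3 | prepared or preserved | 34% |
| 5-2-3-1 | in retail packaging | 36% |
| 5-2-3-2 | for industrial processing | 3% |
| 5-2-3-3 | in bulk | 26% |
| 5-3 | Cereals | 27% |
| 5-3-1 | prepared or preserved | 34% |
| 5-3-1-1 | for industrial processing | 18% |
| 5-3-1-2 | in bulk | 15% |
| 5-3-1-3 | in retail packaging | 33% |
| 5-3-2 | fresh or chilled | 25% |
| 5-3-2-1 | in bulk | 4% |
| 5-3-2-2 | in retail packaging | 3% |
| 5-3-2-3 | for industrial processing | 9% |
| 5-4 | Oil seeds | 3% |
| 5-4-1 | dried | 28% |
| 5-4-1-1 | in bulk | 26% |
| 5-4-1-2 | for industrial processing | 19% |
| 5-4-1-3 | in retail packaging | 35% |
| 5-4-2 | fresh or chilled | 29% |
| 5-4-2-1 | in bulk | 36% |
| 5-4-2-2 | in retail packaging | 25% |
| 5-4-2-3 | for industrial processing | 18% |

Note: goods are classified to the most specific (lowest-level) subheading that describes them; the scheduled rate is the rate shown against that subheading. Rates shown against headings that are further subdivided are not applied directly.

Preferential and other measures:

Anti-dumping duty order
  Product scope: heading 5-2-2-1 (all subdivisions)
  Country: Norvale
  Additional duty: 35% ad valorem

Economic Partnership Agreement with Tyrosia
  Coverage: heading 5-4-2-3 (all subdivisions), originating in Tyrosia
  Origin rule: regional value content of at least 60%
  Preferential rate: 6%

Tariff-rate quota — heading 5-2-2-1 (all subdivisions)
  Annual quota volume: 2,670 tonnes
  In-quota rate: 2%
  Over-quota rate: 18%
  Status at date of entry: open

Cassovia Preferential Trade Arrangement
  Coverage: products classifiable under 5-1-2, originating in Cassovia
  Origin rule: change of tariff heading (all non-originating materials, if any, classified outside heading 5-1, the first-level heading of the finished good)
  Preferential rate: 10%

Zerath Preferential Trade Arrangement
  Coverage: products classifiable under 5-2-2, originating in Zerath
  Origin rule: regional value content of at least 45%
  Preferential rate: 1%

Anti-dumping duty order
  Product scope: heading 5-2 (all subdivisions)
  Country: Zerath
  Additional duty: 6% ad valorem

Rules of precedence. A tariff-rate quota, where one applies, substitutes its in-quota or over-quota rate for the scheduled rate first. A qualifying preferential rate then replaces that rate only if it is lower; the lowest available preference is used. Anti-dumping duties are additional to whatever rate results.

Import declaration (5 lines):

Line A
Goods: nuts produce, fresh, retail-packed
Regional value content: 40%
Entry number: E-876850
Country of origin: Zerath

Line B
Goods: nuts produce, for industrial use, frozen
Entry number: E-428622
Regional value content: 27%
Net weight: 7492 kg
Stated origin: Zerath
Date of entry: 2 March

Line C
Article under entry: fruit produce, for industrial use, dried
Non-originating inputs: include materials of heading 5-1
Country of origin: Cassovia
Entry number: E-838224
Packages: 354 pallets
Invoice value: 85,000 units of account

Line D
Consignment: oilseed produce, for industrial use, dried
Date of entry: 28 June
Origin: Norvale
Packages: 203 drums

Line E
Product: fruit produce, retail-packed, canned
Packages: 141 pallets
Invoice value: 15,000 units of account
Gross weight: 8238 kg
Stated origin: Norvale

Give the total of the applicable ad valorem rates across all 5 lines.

Line A: nuts → 5-2; fresh → 5-2-2; retail-packed → 5-2-2-1. Scheduled 2%. quota on 5-2-2-1 open → in-quota 2%; Zerath agreement on 5-2-2: RVC < 45%; anti-dumping (Zerath, 5-2): +6%; total 2% + 6% = 8%. → 8%.
Line B: nuts → 5-2; frozen → 5-2-1; for industrial use → 5-2-1-3. Scheduled 27%. Zerath agreement on 5-2-2: 5-2-1-3 not covered; anti-dumping (Zerath, 5-2): +6%; total 27% + 6% = 33%. → 33%.
Line C: fruit → 5-1; dried → 5-1-1; for industrial use → 5-1-1-3. Scheduled 25%. Cassovia agreement on 5-1-2: 5-1-1-3 not covered. → 25%.
Line D: oilseed → 5-4; dried → 5-4-1; for industrial use → 5-4-1-2. Scheduled 19%. No special measure applies. → 19%.
Line E: fruit → 5-1; canned → 5-1-2; retail-packed → 5-1-2-1. Scheduled 10%. No special measure applies. → 10%.
Sum: 8% + 33% + 25% + 19% + 10% = 95%.

95%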